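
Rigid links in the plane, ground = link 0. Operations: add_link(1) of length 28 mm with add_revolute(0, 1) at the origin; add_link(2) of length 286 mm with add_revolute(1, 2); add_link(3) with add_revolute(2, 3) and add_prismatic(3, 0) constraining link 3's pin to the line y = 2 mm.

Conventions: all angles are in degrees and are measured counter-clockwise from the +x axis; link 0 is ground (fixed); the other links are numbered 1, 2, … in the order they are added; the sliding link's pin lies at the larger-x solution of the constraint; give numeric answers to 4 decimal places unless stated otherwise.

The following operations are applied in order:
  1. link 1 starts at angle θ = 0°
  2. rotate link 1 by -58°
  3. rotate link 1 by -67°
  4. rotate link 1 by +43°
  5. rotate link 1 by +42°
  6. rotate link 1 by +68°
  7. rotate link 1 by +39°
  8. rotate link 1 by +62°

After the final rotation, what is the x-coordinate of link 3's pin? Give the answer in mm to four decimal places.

geometry: r = 28 mm, L = 286 mm, e = 2 mm; θ starts at 0°
rotate link 1 by -58°: θ ← 0° -58° = -58°
rotate link 1 by -67°: θ ← -58° -67° = -125°
rotate link 1 by +43°: θ ← -125° +43° = -82°
rotate link 1 by +42°: θ ← -82° +42° = -40°
rotate link 1 by +68°: θ ← -40° +68° = 28°
rotate link 1 by +39°: θ ← 28° +39° = 67°
rotate link 1 by +62°: θ ← 67° +62° = 129°
crank pin P = (r cos θ, r sin θ) = (-17.620971, 21.760087)
h = r sin θ − e = 21.760087 − 2 = 19.760087
x = r cos θ + √(L² − h²) = -17.620971 + 285.316559 = 267.695588

267.6956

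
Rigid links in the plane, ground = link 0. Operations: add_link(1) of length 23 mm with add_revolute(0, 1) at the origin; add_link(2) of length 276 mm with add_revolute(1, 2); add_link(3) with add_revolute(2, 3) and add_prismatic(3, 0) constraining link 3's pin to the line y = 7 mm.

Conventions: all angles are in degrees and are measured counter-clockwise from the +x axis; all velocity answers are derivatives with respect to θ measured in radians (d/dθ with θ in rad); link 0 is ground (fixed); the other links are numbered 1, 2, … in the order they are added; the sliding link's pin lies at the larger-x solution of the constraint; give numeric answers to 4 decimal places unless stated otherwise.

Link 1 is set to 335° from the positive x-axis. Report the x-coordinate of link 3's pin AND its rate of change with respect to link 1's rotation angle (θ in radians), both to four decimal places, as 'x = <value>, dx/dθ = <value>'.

geometry: r = 23 mm, L = 276 mm, e = 7 mm
crank pin P = (r cos θ, r sin θ) = (20.845079, -9.720220)
h = r sin θ − e = -9.720220 − 7 = -16.720220
x = r cos θ + √(L² − h²) = 20.845079 + 275.493075 = 296.338154
dx/dθ = −r sin θ − h·r cos θ/√(L² − h²) (θ in radians; h = -16.720220) = 10.985349

x = 296.3382, dx/dθ = 10.9853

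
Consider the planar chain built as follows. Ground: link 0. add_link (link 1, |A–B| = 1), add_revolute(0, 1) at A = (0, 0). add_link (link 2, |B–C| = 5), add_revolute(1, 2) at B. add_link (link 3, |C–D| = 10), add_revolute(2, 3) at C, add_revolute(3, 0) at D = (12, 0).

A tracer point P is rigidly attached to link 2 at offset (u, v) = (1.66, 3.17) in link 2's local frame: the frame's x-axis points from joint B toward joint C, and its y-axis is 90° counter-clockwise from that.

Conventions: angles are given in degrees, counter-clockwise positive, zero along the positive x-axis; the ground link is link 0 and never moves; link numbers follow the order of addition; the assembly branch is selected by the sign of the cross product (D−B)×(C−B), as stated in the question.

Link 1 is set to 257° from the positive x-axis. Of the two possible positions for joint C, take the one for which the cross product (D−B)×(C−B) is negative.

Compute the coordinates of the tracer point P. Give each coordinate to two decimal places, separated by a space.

A=(0,0), D=(12.00,0)
B = A + 1.00·(cos257°, sin257°) = (-0.2250, -0.9744)
|BD| = 12.2637
circle(B,5.00) ∩ circle(D,10.00): a=3.0741, h=3.9434
  candidates: C₊=(2.5261,3.2008) cross=48.360; C₋=(3.1527,-4.6610) cross=-48.360
  branch - wants cross < 0 → take C=(3.1527,-4.6610) (cross=-48.360)
ex = (C−B)/|BC| = (0.6755,-0.7373); ey = (0.7373,0.6755)
P = B + 1.66·ex + 3.17·ey = (3.2338,-0.0569)

3.23 -0.06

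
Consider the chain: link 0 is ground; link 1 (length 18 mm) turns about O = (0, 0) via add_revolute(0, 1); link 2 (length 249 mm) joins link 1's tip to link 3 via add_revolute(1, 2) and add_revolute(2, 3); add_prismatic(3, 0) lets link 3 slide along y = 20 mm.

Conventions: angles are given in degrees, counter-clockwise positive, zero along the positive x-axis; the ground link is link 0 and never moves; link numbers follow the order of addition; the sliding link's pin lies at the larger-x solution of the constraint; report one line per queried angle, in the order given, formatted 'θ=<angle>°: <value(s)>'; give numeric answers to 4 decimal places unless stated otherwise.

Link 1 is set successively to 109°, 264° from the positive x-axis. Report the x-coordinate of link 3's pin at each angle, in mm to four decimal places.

geometry: r = 18 mm, L = 249 mm, e = 20 mm
θ=109°: crank pin P = (r cos θ, r sin θ) = (-5.860227, 17.019334)
θ=109°: h = r sin θ − e = 17.019334 − 20 = -2.980666
θ=109°: x = r cos θ + √(L² − h²) = -5.860227 + 248.982159 = 243.121932
θ=264°: crank pin P = (r cos θ, r sin θ) = (-1.881512, -17.901394)
θ=264°: h = r sin θ − e = -17.901394 − 20 = -37.901394
θ=264°: x = r cos θ + √(L² − h²) = -1.881512 + 246.098526 = 244.217013

θ=109°: 243.1219
θ=264°: 244.2170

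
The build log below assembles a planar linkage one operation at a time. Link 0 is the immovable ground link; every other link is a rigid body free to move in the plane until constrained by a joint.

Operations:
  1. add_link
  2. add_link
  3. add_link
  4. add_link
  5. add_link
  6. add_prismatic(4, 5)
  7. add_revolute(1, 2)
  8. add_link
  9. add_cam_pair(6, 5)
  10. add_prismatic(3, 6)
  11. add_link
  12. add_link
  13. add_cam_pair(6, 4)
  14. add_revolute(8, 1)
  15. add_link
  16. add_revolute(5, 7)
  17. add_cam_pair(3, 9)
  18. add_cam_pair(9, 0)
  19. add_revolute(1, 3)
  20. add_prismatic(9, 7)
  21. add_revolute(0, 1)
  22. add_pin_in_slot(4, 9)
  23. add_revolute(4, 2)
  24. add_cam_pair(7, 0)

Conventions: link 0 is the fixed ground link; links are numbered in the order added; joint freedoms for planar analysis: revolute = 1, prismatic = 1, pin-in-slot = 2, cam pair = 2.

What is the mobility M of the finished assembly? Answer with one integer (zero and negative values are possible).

(L,J1,J2)=(1,0,0); link0 fixed
link1: (2,0,0)
link2: (3,0,0)
link3: (4,0,0)
link4: (5,0,0)
link5: (6,0,0)
P 4-5 [J1]: (6,1,0)
R 1-2 [J1]: (6,2,0)
link6: (7,2,0)
C 6-5 [J2]: (7,2,1)
P 3-6 [J1]: (7,3,1)
link7: (8,3,1)
link8: (9,3,1)
C 6-4 [J2]: (9,3,2)
R 8-1 [J1]: (9,4,2)
link9: (10,4,2)
R 5-7 [J1]: (10,5,2)
C 3-9 [J2]: (10,5,3)
C 9-0 [J2]: (10,5,4)
R 1-3 [J1]: (10,6,4)
P 9-7 [J1]: (10,7,4)
R 0-1 [J1]: (10,8,4)
PS 4-9 [J2]: (10,8,5)
R 4-2 [J1]: (10,9,5)
C 7-0 [J2]: (10,9,6)
Grübler: 3·9 − 2·9 − 6 = 3

M = 3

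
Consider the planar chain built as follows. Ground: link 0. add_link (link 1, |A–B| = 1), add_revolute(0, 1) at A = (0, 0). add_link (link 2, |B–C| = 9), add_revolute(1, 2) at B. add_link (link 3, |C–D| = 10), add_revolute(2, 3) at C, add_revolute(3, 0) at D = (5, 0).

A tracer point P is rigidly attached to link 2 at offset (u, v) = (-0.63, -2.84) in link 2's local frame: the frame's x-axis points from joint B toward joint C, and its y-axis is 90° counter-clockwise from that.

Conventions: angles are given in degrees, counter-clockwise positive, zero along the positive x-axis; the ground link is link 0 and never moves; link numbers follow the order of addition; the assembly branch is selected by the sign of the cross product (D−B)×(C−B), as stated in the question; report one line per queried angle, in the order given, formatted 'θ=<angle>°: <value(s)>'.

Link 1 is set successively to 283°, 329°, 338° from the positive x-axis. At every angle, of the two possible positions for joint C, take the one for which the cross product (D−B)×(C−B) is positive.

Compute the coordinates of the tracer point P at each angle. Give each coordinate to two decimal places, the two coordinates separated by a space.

A=(0,0), D=(5.00,0)
θ=283°: B = A + 1.00·(cos283°, sin283°) = (0.2250, -0.9744)
θ=283°: |BD| = 4.8734
θ=283°: circle(B,9.00) ∩ circle(D,10.00): a=0.4874, h=8.9868
θ=283°:   candidates: C₊=(-1.0943,7.9284) cross=43.797; C₋=(2.4993,-9.6823) cross=-43.797
θ=283°:   branch + wants cross > 0 → take C=(-1.0943,7.9284) (cross=43.797)
θ=283°: ex = (C−B)/|BC| = (-0.1466,0.9892); ey = (-0.9892,-0.1466)
θ=283°: P = B + -0.63·ex + -2.84·ey = (3.1266,-1.1813)
θ=329°: B = A + 1.00·(cos329°, sin329°) = (0.8572, -0.5150)
θ=329°: |BD| = 4.1747
θ=329°: circle(B,9.00) ∩ circle(D,10.00): a=-0.1882, h=8.9980
θ=329°:   candidates: C₊=(-0.4397,8.3910) cross=37.564; C₋=(1.7805,-9.4676) cross=-37.564
θ=329°:   branch + wants cross > 0 → take C=(-0.4397,8.3910) (cross=37.564)
θ=329°: ex = (C−B)/|BC| = (-0.1441,0.9896); ey = (-0.9896,-0.1441)
θ=329°: P = B + -0.63·ex + -2.84·ey = (3.7583,-0.7292)
θ=338°: B = A + 1.00·(cos338°, sin338°) = (0.9272, -0.3746)
θ=338°: |BD| = 4.0900
θ=338°: circle(B,9.00) ∩ circle(D,10.00): a=-0.2777, h=8.9957
θ=338°:   candidates: C₊=(-0.1733,8.5579) cross=36.793; C₋=(1.4745,-9.3579) cross=-36.793
θ=338°:   branch + wants cross > 0 → take C=(-0.1733,8.5579) (cross=36.793)
θ=338°: ex = (C−B)/|BC| = (-0.1223,0.9925); ey = (-0.9925,-0.1223)
θ=338°: P = B + -0.63·ex + -2.84·ey = (3.8229,-0.6526)

θ=283°: 3.13 -1.18
θ=329°: 3.76 -0.73
θ=338°: 3.82 -0.65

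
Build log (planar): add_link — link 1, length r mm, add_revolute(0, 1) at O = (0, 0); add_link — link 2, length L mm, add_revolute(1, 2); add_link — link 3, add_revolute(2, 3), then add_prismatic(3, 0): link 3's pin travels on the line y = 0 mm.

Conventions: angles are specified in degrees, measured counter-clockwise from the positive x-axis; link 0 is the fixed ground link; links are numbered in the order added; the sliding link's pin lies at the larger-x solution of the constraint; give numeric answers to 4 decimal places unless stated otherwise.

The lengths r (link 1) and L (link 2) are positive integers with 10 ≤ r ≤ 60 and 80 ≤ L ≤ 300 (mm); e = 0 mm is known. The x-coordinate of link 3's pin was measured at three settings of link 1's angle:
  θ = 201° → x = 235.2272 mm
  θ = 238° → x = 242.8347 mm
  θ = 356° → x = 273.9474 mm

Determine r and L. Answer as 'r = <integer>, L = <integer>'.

constraint per measurement: (x − r cos θ)² + (r sin θ − e)² = L²
subtracting the θ₁ and θ₂ equations cancels the r² and L² terms:
r = (x₁² − x₂²) / (2[(x₁cos θ₁ + e sin θ₁) − (x₂cos θ₂ + e sin θ₂)]) = 20.0001 → r = 20
L² = (x₁ − r cos θ₁)² + (r sin θ₁ − e)² = 64515.9760 → L = 254.0000 → L = 254
check at θ₃=356°: x = 273.9474 (printed 273.9474) ✓

r = 20, L = 254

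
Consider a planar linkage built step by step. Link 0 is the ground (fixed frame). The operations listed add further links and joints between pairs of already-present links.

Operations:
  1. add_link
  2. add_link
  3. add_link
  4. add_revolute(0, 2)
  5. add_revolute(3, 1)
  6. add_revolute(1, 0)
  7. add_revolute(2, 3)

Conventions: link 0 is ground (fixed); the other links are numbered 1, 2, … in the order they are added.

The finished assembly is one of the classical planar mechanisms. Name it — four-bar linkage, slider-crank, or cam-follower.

links: 4 (incl. ground); joints: 4 revolute, 0 prismatic, 0 higher (cam) pair, forming one closed loop
4 links in a single 4R loop → four-bar linkage

four-bar linkage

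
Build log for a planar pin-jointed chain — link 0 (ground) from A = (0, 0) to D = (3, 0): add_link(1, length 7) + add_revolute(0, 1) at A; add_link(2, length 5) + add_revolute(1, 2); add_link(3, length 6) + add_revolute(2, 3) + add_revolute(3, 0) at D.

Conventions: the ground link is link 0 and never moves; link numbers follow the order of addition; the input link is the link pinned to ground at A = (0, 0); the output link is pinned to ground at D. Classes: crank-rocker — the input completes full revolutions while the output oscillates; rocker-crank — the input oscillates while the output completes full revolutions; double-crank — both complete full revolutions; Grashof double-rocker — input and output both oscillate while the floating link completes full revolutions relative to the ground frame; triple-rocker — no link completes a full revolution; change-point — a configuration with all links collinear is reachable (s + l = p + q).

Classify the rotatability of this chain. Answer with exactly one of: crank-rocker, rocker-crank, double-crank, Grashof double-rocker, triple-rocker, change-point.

lengths: ground=3, input=7, coupler=5, output=6
sorted: s=3 (shortest), l=7 (longest), p+q=11
s + l = 10 vs p + q = 11
s + l < p + q (Grashof) with shortest = ground link → double-crank

double-crank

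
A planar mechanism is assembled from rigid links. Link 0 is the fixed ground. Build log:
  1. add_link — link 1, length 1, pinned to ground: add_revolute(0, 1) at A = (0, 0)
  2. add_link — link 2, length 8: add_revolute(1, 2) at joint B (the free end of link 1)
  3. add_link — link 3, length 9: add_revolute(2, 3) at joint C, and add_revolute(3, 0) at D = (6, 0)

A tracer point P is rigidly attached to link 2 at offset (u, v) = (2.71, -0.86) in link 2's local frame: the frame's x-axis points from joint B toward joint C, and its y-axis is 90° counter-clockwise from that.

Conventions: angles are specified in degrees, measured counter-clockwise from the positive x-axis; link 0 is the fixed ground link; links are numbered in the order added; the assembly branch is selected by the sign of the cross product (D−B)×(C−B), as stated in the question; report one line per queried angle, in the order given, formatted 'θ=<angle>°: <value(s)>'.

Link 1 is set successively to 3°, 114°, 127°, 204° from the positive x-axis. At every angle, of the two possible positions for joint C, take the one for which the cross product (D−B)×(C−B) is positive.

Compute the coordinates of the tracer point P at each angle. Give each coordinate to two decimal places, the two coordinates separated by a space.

A=(0,0), D=(6.00,0)
θ=3°: B = A + 1.00·(cos3°, sin3°) = (0.9986, 0.0523)
θ=3°: |BD| = 5.0016
θ=3°: circle(B,8.00) ∩ circle(D,9.00): a=0.8014, h=7.9598
θ=3°:   candidates: C₊=(1.8833,8.0033) cross=39.812; C₋=(1.7167,-7.9154) cross=-39.812
θ=3°:   branch + wants cross > 0 → take C=(1.8833,8.0033) (cross=39.812)
θ=3°: ex = (C−B)/|BC| = (0.1106,0.9939); ey = (-0.9939,0.1106)
θ=3°: P = B + 2.71·ex + -0.86·ey = (2.1530,2.6506)
θ=114°: B = A + 1.00·(cos114°, sin114°) = (-0.4067, 0.9135)
θ=114°: |BD| = 6.4715
θ=114°: circle(B,8.00) ∩ circle(D,9.00): a=1.9223, h=7.7656
θ=114°:   candidates: C₊=(2.5926,8.3300) cross=50.255; C₋=(0.4001,-7.0457) cross=-50.255
θ=114°:   branch + wants cross > 0 → take C=(2.5926,8.3300) (cross=50.255)
θ=114°: ex = (C−B)/|BC| = (0.3749,0.9271); ey = (-0.9271,0.3749)
θ=114°: P = B + 2.71·ex + -0.86·ey = (1.4065,3.1035)
θ=127°: B = A + 1.00·(cos127°, sin127°) = (-0.6018, 0.7986)
θ=127°: |BD| = 6.6499
θ=127°: circle(B,8.00) ∩ circle(D,9.00): a=2.0468, h=7.7337
θ=127°:   candidates: C₊=(2.3589,8.2306) cross=51.429; C₋=(0.5013,-7.1249) cross=-51.429
θ=127°:   branch + wants cross > 0 → take C=(2.3589,8.2306) (cross=51.429)
θ=127°: ex = (C−B)/|BC| = (0.3701,0.9290); ey = (-0.9290,0.3701)
θ=127°: P = B + 2.71·ex + -0.86·ey = (1.2001,2.9979)
θ=204°: B = A + 1.00·(cos204°, sin204°) = (-0.9135, -0.4067)
θ=204°: |BD| = 6.9255
θ=204°: circle(B,8.00) ∩ circle(D,9.00): a=2.2354, h=7.6813
θ=204°:   candidates: C₊=(0.8669,7.3926) cross=53.197; C₋=(1.7691,-7.9435) cross=-53.197
θ=204°:   branch + wants cross > 0 → take C=(0.8669,7.3926) (cross=53.197)
θ=204°: ex = (C−B)/|BC| = (0.2226,0.9749); ey = (-0.9749,0.2226)
θ=204°: P = B + 2.71·ex + -0.86·ey = (0.5280,2.0439)

θ=3°: 2.15 2.65
θ=114°: 1.41 3.10
θ=127°: 1.20 3.00
θ=204°: 0.53 2.04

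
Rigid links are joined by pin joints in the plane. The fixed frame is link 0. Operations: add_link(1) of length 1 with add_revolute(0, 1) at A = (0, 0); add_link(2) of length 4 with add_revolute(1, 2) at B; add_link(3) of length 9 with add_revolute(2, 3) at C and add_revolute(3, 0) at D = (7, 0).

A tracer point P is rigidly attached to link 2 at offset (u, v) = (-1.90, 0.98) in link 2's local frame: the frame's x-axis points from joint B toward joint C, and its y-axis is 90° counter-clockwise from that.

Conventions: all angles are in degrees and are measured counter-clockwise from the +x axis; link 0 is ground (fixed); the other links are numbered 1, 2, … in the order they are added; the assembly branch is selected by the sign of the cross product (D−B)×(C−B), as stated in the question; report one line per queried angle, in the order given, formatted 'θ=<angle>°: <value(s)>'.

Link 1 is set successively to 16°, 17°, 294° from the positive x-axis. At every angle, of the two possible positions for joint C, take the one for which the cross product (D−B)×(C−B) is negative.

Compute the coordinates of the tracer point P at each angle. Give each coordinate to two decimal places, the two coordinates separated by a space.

A=(0,0), D=(7.00,0)
θ=16°: B = A + 1.00·(cos16°, sin16°) = (0.9613, 0.2756)
θ=16°: |BD| = 6.0450
θ=16°: circle(B,4.00) ∩ circle(D,9.00): a=-2.3538, h=3.2341
θ=16°:   candidates: C₊=(-1.2426,3.6137) cross=19.550; C₋=(-1.5376,-2.8478) cross=-19.550
θ=16°:   branch - wants cross < 0 → take C=(-1.5376,-2.8478) (cross=-19.550)
θ=16°: ex = (C−B)/|BC| = (-0.6247,-0.7809); ey = (0.7809,-0.6247)
θ=16°: P = B + -1.90·ex + 0.98·ey = (2.9134,1.1471)
θ=17°: B = A + 1.00·(cos17°, sin17°) = (0.9563, 0.2924)
θ=17°: |BD| = 6.0508
θ=17°: circle(B,4.00) ∩ circle(D,9.00): a=-2.3458, h=3.2399
θ=17°:   candidates: C₊=(-1.2302,3.6418) cross=19.604; C₋=(-1.5433,-2.8304) cross=-19.604
θ=17°:   branch - wants cross < 0 → take C=(-1.5433,-2.8304) (cross=-19.604)
θ=17°: ex = (C−B)/|BC| = (-0.6249,-0.7807); ey = (0.7807,-0.6249)
θ=17°: P = B + -1.90·ex + 0.98·ey = (2.9087,1.1633)
θ=294°: B = A + 1.00·(cos294°, sin294°) = (0.4067, -0.9135)
θ=294°: |BD| = 6.6563
θ=294°: circle(B,4.00) ∩ circle(D,9.00): a=-1.5545, h=3.6856
θ=294°:   candidates: C₊=(-1.6389,2.5238) cross=24.532; C₋=(-0.6272,-4.7776) cross=-24.532
θ=294°:   branch - wants cross < 0 → take C=(-0.6272,-4.7776) (cross=-24.532)
θ=294°: ex = (C−B)/|BC| = (-0.2585,-0.9660); ey = (0.9660,-0.2585)
θ=294°: P = B + -1.90·ex + 0.98·ey = (1.8446,0.6686)

θ=16°: 2.91 1.15
θ=17°: 2.91 1.16
θ=294°: 1.84 0.67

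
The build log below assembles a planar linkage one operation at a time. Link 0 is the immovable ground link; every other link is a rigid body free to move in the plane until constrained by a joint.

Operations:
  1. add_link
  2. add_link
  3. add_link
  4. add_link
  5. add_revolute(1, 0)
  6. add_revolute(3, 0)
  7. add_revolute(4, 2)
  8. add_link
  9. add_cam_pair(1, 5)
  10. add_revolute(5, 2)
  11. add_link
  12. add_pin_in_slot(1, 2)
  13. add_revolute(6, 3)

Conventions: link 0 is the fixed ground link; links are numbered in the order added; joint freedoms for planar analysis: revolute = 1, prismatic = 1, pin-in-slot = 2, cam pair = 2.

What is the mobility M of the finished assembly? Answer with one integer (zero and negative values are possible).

L=1 J1=0 J2=0
add link → L=2 J1=0 J2=0
add link → L=3 J1=0 J2=0
add link → L=4 J1=0 J2=0
add link → L=5 J1=0 J2=0
R@1,0 dof=1 J1 → L=5 J1=1 J2=0
R@3,0 dof=1 J1 → L=5 J1=2 J2=0
R@4,2 dof=1 J1 → L=5 J1=3 J2=0
add link → L=6 J1=3 J2=0
C@1,5 dof=2 J2 → L=6 J1=3 J2=1
R@5,2 dof=1 J1 → L=6 J1=4 J2=1
add link → L=7 J1=4 J2=1
PS@1,2 dof=2 J2 → L=7 J1=4 J2=2
R@6,3 dof=1 J1 → L=7 J1=5 J2=2
M=3(L−1)−2J1−J2=3·6−2·5−2=6

M = 6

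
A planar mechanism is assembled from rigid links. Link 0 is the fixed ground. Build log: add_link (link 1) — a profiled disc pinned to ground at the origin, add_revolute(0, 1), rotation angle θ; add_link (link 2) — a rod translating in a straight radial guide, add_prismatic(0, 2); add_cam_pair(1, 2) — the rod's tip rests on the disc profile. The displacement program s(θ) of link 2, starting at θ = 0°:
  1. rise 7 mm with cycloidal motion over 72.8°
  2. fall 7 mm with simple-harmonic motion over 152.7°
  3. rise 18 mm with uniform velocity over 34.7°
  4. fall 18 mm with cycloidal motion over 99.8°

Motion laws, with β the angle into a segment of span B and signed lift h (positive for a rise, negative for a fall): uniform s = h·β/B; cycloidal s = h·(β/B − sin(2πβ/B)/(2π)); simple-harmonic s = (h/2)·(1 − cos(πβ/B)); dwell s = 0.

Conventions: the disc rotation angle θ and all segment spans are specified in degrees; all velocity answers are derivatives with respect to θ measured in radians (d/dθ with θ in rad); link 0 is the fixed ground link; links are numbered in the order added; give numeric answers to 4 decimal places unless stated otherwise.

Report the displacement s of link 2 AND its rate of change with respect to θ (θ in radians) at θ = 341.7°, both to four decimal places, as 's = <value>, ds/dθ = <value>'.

seg 1 [0°–72.8°] cycloidal, h=7: full span → s += 7 → s = 7.0000
seg 2 [72.8°–225.5°] simple-harmonic, h=-7: full span → s += -7 → s = 0.0000
seg 3 [225.5°–260.2°] uniform, h=18: full span → s += 18 → s = 18.0000
seg 4 [260.2°–360°] cycloidal, h=-18: θ=341.7° here. β=81.5, B=99.8. -18·(0.8166 − sin(2π·0.8166)/(2π)) = -17.3168 → s = 0.6832
velocity in seg [260.2°–360°] (cycloidal), θ in radians: β = 81.5° = 1.4224 rad, B = 99.8° = 1.7418 rad; ds/dθ = (h/B)(1 − cos(2πβ/B)) = ((-18)/1.7418)(1 − cos(2π·0.8166)) = -6.132710 mm/rad

s = 0.6832, ds/dθ = -6.1327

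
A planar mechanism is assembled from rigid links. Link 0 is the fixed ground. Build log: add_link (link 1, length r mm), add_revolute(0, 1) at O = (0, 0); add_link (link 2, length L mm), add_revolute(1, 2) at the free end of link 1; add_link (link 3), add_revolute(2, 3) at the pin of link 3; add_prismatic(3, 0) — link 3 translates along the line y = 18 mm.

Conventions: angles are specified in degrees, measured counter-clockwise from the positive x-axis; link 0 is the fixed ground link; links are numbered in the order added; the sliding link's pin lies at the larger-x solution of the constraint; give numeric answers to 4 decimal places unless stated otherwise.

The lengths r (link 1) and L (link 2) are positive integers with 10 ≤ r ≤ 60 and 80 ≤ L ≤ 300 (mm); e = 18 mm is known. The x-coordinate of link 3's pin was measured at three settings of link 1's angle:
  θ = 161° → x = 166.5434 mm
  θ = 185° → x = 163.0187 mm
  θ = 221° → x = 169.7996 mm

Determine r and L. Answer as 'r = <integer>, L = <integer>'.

constraint per measurement: (x − r cos θ)² + (r sin θ − e)² = L²
subtracting the θ₁ and θ₂ equations cancels the r² and L² terms:
r = (x₁² − x₂²) / (2[(x₁cos θ₁ + e sin θ₁) − (x₂cos θ₂ + e sin θ₂)]) = 47.0000 → r = 47
L² = (x₁ − r cos θ₁)² + (r sin θ₁ − e)² = 44521.0113 → L = 211.0000 → L = 211
check at θ₃=221°: x = 169.7996 (printed 169.7996) ✓

r = 47, L = 211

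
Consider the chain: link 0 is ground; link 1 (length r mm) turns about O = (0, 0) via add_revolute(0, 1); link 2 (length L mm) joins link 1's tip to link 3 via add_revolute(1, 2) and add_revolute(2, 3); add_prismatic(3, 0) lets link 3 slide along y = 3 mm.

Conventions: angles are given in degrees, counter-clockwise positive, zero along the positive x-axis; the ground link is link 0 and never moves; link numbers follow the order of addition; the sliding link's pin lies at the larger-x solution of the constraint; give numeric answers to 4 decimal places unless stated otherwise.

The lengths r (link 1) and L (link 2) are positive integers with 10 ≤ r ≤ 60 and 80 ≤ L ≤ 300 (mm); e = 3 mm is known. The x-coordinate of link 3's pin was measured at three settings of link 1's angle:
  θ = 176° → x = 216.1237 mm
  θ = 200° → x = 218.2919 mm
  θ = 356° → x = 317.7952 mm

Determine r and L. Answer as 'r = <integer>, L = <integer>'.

constraint per measurement: (x − r cos θ)² + (r sin θ − e)² = L²
subtracting the θ₁ and θ₂ equations cancels the r² and L² terms:
r = (x₁² − x₂²) / (2[(x₁cos θ₁ + e sin θ₁) − (x₂cos θ₂ + e sin θ₂)]) = 50.9983 → r = 51
L² = (x₁ − r cos θ₁)² + (r sin θ₁ − e)² = 71289.0260 → L = 267.0000 → L = 267
check at θ₃=356°: x = 317.7952 (printed 317.7952) ✓

r = 51, L = 267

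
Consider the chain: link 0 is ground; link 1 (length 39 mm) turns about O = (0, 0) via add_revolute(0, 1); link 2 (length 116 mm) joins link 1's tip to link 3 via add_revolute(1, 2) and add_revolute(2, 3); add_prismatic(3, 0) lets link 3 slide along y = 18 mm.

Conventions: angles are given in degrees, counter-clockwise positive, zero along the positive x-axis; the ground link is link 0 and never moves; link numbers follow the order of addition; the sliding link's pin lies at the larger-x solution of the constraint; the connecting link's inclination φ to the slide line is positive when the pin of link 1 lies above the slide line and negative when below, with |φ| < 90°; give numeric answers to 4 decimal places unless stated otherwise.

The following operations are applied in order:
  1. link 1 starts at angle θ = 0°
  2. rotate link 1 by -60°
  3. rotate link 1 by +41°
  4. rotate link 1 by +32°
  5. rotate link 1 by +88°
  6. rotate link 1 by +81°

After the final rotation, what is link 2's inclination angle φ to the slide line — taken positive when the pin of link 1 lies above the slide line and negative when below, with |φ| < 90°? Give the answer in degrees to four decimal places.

geometry: r = 39 mm, L = 116 mm, e = 18 mm; θ starts at 0°
rotate link 1 by -60°: θ ← 0° -60° = -60°
rotate link 1 by +41°: θ ← -60° +41° = -19°
rotate link 1 by +32°: θ ← -19° +32° = 13°
rotate link 1 by +88°: θ ← 13° +88° = 101°
rotate link 1 by +81°: θ ← 101° +81° = 182°
h = r sin θ − e = -1.361080 − 18 = -19.361080
sin φ = h / L = -19.361080 / 116 = -0.16690587
φ = arcsin(-0.16690587) = -9.607968°

-9.6080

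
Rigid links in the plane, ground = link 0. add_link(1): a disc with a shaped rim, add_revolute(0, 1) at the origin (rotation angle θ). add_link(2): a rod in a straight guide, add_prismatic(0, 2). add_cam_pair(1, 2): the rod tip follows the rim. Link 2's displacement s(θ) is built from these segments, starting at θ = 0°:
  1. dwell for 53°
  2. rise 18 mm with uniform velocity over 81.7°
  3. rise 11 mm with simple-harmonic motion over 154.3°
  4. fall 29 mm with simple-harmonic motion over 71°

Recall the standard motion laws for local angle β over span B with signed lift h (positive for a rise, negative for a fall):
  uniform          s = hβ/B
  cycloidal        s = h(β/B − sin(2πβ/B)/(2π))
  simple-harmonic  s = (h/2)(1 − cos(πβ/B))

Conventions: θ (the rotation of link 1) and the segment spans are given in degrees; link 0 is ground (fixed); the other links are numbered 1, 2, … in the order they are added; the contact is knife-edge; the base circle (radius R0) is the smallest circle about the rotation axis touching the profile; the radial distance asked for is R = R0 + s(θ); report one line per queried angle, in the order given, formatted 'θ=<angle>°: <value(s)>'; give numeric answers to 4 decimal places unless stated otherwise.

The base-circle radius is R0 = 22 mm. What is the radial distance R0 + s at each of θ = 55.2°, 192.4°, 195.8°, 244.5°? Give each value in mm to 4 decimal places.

segment 1 (0° to 53°, dwell): s unchanged at 0.0000
θ = 55.2° falls in segment 2 (53° to 134.7°, uniform, h = 18): β = 55.2 − 53 = 2.2°, B = 81.7°; Δs = 18·2.2/81.7 = 0.4847; s = 0.0000 + 0.4847 = 0.4847
segment 2 (53° to 134.7°, uniform, h = 18) is passed completely: s = 0.0000 + (18) = 18.0000
θ = 192.4° falls in segment 3 (134.7° to 289°, simple-harmonic, h = 11): β = 192.4 − 134.7 = 57.7°, B = 154.3°; Δs = 11/2·(1 − cos(π·0.3739)) = 3.3784; s = 18.0000 + 3.3784 = 21.3784
θ = 195.8° falls in segment 3 (134.7° to 289°, simple-harmonic, h = 11): β = 195.8 − 134.7 = 61.1°, B = 154.3°; Δs = 11/2·(1 − cos(π·0.3960)) = 3.7345; s = 18.0000 + 3.7345 = 21.7345
θ = 244.5° falls in segment 3 (134.7° to 289°, simple-harmonic, h = 11): β = 244.5 − 134.7 = 109.8°, B = 154.3°; Δs = 11/2·(1 − cos(π·0.7116)) = 8.8928; s = 18.0000 + 8.8928 = 26.8928
θ=55.2°: R = R0 + s = 22 + 0.4847 = 22.4847
θ=192.4°: R = R0 + s = 22 + 21.3784 = 43.3784
θ=195.8°: R = R0 + s = 22 + 21.7345 = 43.7345
θ=244.5°: R = R0 + s = 22 + 26.8928 = 48.8928

θ=55.2°: 22.4847
θ=192.4°: 43.3784
θ=195.8°: 43.7345
θ=244.5°: 48.8928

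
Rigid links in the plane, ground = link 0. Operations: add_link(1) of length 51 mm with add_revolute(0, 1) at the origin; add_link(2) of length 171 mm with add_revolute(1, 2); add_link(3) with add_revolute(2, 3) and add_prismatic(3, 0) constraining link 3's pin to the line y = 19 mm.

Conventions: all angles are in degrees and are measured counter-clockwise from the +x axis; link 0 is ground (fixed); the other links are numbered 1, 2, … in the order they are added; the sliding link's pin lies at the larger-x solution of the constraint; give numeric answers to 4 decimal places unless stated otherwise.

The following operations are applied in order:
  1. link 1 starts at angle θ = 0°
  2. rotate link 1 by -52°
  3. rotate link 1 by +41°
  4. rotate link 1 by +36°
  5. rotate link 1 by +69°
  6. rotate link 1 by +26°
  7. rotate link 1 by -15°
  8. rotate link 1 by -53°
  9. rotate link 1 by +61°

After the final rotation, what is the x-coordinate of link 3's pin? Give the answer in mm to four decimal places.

geometry: r = 51 mm, L = 171 mm, e = 19 mm; θ starts at 0°
rotate link 1 by -52°: θ ← 0° -52° = -52°
rotate link 1 by +41°: θ ← -52° +41° = -11°
rotate link 1 by +36°: θ ← -11° +36° = 25°
rotate link 1 by +69°: θ ← 25° +69° = 94°
rotate link 1 by +26°: θ ← 94° +26° = 120°
rotate link 1 by -15°: θ ← 120° -15° = 105°
rotate link 1 by -53°: θ ← 105° -53° = 52°
rotate link 1 by +61°: θ ← 52° +61° = 113°
crank pin P = (r cos θ, r sin θ) = (-19.927288, 46.945748)
h = r sin θ − e = 46.945748 − 19 = 27.945748
x = r cos θ + √(L² − h²) = -19.927288 + 168.701023 = 148.773736

148.7737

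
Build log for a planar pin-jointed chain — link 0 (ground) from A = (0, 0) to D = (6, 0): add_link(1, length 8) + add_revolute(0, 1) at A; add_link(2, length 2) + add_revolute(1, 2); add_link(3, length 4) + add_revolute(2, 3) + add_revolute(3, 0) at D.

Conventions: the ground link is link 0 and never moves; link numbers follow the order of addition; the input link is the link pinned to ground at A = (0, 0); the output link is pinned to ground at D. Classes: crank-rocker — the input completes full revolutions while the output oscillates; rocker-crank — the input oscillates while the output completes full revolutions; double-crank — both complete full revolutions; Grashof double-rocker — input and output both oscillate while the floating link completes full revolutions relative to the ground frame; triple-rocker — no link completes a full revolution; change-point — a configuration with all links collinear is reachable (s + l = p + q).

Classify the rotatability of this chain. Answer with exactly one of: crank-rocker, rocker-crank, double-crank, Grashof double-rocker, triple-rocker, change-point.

lengths: ground=6, input=8, coupler=2, output=4
sorted: s=2 (shortest), l=8 (longest), p+q=10
s + l = 10 vs p + q = 10
s + l = p + q → change-point (collinear configuration reachable)

change-point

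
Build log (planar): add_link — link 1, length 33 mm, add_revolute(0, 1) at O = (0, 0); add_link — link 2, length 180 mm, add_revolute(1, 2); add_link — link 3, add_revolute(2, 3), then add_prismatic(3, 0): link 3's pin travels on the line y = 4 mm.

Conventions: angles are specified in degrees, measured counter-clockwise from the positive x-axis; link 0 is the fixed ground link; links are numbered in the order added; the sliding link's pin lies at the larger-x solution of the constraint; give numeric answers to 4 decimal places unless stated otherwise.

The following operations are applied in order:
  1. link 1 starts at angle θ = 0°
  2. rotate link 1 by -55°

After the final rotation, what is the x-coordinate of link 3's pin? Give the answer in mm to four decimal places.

geometry: r = 33 mm, L = 180 mm, e = 4 mm; θ starts at 0°
rotate link 1 by -55°: θ ← 0° -55° = -55°
crank pin P = (r cos θ, r sin θ) = (18.928022, -27.032017)
h = r sin θ − e = -27.032017 − 4 = -31.032017
x = r cos θ + √(L² − h²) = 18.928022 + 177.304861 = 196.232884

196.2329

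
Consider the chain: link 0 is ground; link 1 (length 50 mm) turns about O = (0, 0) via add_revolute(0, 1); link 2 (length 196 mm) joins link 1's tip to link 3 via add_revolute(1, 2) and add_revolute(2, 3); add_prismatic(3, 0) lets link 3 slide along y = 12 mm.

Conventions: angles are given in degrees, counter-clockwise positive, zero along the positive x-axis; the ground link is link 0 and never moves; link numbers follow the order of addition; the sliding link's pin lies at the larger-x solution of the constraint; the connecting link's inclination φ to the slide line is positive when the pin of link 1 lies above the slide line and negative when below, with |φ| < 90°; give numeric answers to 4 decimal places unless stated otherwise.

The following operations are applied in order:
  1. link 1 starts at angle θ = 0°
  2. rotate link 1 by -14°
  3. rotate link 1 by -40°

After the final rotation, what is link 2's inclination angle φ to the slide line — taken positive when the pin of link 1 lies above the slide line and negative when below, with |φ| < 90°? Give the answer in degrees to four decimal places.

geometry: r = 50 mm, L = 196 mm, e = 12 mm; θ starts at 0°
rotate link 1 by -14°: θ ← 0° -14° = -14°
rotate link 1 by -40°: θ ← -14° -40° = -54°
h = r sin θ − e = -40.450850 − 12 = -52.450850
sin φ = h / L = -52.450850 / 196 = -0.26760638
φ = arcsin(-0.26760638) = -15.521882°

-15.5219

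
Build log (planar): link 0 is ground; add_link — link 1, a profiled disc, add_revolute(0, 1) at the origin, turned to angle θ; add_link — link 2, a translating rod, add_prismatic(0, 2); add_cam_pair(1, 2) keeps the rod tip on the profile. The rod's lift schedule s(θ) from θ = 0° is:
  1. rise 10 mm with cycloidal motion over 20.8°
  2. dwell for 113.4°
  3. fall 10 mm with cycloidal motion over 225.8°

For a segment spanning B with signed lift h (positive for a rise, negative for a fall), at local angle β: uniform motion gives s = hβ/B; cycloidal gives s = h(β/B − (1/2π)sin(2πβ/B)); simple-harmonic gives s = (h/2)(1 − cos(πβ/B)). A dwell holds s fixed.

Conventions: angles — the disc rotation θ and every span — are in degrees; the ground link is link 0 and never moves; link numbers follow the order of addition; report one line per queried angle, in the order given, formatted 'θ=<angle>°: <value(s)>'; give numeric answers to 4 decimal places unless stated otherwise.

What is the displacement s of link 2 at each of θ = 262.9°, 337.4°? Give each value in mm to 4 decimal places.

seg 1 [0°–20.8°] cycloidal, h=10: full span → s += 10 → s = 10.0000
seg 2 [20.8°–134.2°] dwell: s stays 10.0000
seg 3 [134.2°–360°] cycloidal, h=-10: θ=262.9° here. β=128.7, B=225.8. -10·(0.5700 − sin(2π·0.5700)/(2π)) = -6.3771 → s = 3.6229
seg 3 [134.2°–360°] cycloidal, h=-10: θ=337.4° here. β=203.2, B=225.8. -10·(0.8999 − sin(2π·0.8999)/(2π)) = -9.9353 → s = 0.0647

θ=262.9°: 3.6229
θ=337.4°: 0.0647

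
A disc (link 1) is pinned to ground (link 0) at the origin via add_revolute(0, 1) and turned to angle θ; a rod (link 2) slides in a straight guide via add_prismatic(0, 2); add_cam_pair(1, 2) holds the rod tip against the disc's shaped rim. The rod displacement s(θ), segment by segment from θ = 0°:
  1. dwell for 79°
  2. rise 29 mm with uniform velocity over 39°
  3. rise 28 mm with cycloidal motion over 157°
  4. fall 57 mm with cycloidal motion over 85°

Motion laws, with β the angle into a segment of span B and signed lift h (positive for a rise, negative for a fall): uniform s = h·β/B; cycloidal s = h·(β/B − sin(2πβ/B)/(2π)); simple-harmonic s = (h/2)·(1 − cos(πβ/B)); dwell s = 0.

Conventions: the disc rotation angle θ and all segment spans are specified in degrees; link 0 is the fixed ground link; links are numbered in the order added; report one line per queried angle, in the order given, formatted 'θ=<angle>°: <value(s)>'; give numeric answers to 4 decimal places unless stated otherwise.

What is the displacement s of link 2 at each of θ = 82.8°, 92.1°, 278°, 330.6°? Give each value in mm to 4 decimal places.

segment 1 (0° to 79°, dwell): s unchanged at 0.0000
θ = 82.8° falls in segment 2 (79° to 118°, uniform, h = 29): β = 82.8 − 79 = 3.8°, B = 39°; Δs = 29·3.8/39 = 2.8256; s = 0.0000 + 2.8256 = 2.8256
θ = 92.1° falls in segment 2 (79° to 118°, uniform, h = 29): β = 92.1 − 79 = 13.1°, B = 39°; Δs = 29·13.1/39 = 9.7410; s = 0.0000 + 9.7410 = 9.7410
segment 2 (79° to 118°, uniform, h = 29) is passed completely: s = 0.0000 + (29) = 29.0000
segment 3 (118° to 275°, cycloidal, h = 28) is passed completely: s = 29.0000 + (28) = 57.0000
θ = 278° falls in segment 4 (275° to 360°, cycloidal, h = -57): β = 278 − 275 = 3°, B = 85°; Δs = -57·(0.0353 − sin(2π·0.0353)/(2π)) = -0.0164; s = 57.0000 − 0.0164 = 56.9836
θ = 330.6° falls in segment 4 (275° to 360°, cycloidal, h = -57): β = 330.6 − 275 = 55.6°, B = 85°; Δs = -57·(0.6541 − sin(2π·0.6541)/(2π)) = -44.7595; s = 57.0000 − 44.7595 = 12.2405

θ=82.8°: 2.8256
θ=92.1°: 9.7410
θ=278°: 56.9836
θ=330.6°: 12.2405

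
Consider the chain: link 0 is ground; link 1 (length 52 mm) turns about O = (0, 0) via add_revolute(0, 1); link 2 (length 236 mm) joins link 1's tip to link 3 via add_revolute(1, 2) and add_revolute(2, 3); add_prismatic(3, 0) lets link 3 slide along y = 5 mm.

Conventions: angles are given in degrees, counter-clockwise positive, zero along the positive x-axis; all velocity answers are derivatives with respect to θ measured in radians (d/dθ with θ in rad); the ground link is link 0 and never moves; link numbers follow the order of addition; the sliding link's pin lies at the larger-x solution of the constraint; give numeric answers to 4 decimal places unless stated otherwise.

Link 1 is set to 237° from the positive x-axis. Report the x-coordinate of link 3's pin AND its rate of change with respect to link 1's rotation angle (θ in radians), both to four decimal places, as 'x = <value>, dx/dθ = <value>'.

geometry: r = 52 mm, L = 236 mm, e = 5 mm
crank pin P = (r cos θ, r sin θ) = (-28.321230, -43.610870)
h = r sin θ − e = -43.610870 − 5 = -48.610870
x = r cos θ + √(L² − h²) = -28.321230 + 230.939350 = 202.618120
dx/dθ = −r sin θ − h·r cos θ/√(L² − h²) (θ in radians; h = -48.610870) = 37.649479

x = 202.6181, dx/dθ = 37.6495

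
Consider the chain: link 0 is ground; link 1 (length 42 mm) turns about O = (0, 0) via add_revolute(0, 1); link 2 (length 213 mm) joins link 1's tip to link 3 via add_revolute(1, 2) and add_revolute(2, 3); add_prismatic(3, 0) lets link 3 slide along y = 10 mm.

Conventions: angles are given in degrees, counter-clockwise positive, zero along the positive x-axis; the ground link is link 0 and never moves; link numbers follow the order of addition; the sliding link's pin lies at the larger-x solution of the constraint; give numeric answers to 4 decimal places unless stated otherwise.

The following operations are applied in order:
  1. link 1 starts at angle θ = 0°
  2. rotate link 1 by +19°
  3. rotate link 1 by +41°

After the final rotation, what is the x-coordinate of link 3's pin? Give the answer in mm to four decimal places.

geometry: r = 42 mm, L = 213 mm, e = 10 mm; θ starts at 0°
rotate link 1 by +19°: θ ← 0° +19° = 19°
rotate link 1 by +41°: θ ← 19° +41° = 60°
crank pin P = (r cos θ, r sin θ) = (21.000000, 36.373067)
h = r sin θ − e = 36.373067 − 10 = 26.373067
x = r cos θ + √(L² − h²) = 21.000000 + 211.360974 = 232.360974

232.3610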